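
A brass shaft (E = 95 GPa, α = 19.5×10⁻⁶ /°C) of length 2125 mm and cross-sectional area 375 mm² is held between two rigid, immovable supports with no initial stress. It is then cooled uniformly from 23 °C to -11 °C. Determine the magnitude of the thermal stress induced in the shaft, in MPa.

σ ≈ 63 MPa (tensile)

The supports are rigid, so the total axial strain is zero. The restrained thermal strain is ε = αΔT = 19.5×10⁻⁶ × 34 = 663×10⁻⁶.
The stress required to suppress this strain is σ = Eε = 95×10³ × 663×10⁻⁶ = 62.98 MPa, tensile since the shaft is trying to contract.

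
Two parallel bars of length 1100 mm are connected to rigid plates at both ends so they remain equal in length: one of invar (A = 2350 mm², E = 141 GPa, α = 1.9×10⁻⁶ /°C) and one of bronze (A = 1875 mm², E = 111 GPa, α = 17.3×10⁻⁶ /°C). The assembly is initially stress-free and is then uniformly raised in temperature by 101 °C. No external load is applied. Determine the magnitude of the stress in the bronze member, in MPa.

σ ≈ 106 MPa (compressive)

The bronze has the larger α, so on heating it would change length more than the invar if both were free. The rigid plates force a common final length, so the bronze is put into compression and the invar into tension, with equal and opposite forces P (no external load).
Equating the net (thermal + elastic) strains gives |α₁ − α₂|·ΔT = P·[1/(A₁E₁) + 1/(A₂E₂)].
|α₁ − α₂|·ΔT = 15.4×10⁻⁶ × 101 = 0.001555.
1/(A₁E₁) + 1/(A₂E₂) = 1/(2350×141×10³) + 1/(1875×111×10³) = 7.823×10⁻⁹ N⁻¹.
So P = 0.001555 / 7.823×10⁻⁹ = 198.8 kN.
σ_{bronze} = P/A₂ = 198800/1875 = 106 MPa, compressive.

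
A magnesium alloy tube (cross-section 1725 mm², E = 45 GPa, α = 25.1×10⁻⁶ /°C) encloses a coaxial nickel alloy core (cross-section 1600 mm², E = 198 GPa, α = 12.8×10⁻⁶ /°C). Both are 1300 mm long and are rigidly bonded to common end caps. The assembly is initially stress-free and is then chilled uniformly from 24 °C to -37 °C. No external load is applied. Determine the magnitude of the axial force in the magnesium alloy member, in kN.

P ≈ 46.8 kN (tensile in the magnesium alloy)

The magnesium alloy has the larger α, so on cooling it would change length more than the nickel alloy if both were free. The rigid plates force a common final length, so the magnesium alloy is put into tension and the nickel alloy into compression, with equal and opposite forces P (no external load).
Equating the net (thermal + elastic) strains gives |α₁ − α₂|·ΔT = P·[1/(A₁E₁) + 1/(A₂E₂)].
|α₁ − α₂|·ΔT = 12.3×10⁻⁶ × 61 = 0.0007503.
1/(A₁E₁) + 1/(A₂E₂) = 1/(1725×45×10³) + 1/(1600×198×10³) = 1.604×10⁻⁸ N⁻¹.
So P = 0.0007503 / 1.604×10⁻⁸ = 46.78 kN.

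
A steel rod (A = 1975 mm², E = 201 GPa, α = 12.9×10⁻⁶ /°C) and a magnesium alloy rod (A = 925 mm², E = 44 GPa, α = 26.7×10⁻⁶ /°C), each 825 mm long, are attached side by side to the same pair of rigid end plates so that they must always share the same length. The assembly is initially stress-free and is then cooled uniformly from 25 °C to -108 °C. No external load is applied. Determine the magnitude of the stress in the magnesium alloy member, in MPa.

σ ≈ 73.2 MPa (tensile)

The magnesium alloy has the larger α, so on cooling it would change length more than the steel if both were free. The rigid plates force a common final length, so the magnesium alloy is put into tension and the steel into compression, with equal and opposite forces P (no external load).
Equating the net (thermal + elastic) strains gives |α₁ − α₂|·ΔT = P·[1/(A₁E₁) + 1/(A₂E₂)].
|α₁ − α₂|·ΔT = 13.8×10⁻⁶ × 133 = 0.001835.
1/(A₁E₁) + 1/(A₂E₂) = 1/(1975×201×10³) + 1/(925×44×10³) = 2.709×10⁻⁸ N⁻¹.
So P = 0.001835 / 2.709×10⁻⁸ = 67.75 kN.
σ_{magnesium alloy} = P/A₂ = 67750/925 = 73.25 MPa, tensile.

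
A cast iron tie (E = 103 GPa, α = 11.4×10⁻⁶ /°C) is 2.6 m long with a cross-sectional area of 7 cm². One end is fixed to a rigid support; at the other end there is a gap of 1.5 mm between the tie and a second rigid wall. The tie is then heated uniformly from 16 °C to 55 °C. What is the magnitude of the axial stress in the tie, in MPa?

σ ≈ 0 MPa

Free thermal elongation = αΔT L = 11.4×10⁻⁶ × 39 × 2600 = 1.156 mm.
This is smaller than the 1.5 mm clearance, so the tie expands freely without reaching the stop — the stress is zero.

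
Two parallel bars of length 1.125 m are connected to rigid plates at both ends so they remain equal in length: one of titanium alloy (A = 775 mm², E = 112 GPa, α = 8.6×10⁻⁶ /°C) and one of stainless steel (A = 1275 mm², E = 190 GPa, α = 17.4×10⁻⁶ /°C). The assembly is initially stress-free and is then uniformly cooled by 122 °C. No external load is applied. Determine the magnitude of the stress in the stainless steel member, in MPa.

Equilibrium of a rigid end plate with no external load gives equal and opposite internal forces ±P in the two members. Since α_{stainless steel} > α_{titanium alloy}, cooling drives the stainless steel into tension and the titanium alloy into compression.
Compatibility of the two members (thermal + elastic change equal): (α₁ − α₂)ΔT = P·[1/(A₁E₁) + 1/(A₂E₂)].
|α₁ − α₂|·ΔT = 8.8×10⁻⁶ × 122 = 0.001074.
1/(A₁E₁) + 1/(A₂E₂) = 1/(775×112×10³) + 1/(1275×190×10³) = 1.565×10⁻⁸ N⁻¹.
So P = 0.001074 / 1.565×10⁻⁸ = 68.61 kN.
σ_{stainless steel} = P/A₂ = 68610/1275 = 53.81 MPa, tensile.

σ ≈ 53.8 MPa (tensile)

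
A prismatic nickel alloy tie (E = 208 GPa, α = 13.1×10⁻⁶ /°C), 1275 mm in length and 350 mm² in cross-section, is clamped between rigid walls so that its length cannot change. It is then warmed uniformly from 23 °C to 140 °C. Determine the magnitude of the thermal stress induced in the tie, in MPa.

σ ≈ 319 MPa (compressive)

The supports are rigid, so the total axial strain is zero. The restrained thermal strain is ε = αΔT = 13.1×10⁻⁶ × 117 = 1532.7×10⁻⁶.
σ = EαΔT = 208×10³ × 13.1×10⁻⁶ × 117 = 318.8 MPa (compressive; the tie is trying to expand).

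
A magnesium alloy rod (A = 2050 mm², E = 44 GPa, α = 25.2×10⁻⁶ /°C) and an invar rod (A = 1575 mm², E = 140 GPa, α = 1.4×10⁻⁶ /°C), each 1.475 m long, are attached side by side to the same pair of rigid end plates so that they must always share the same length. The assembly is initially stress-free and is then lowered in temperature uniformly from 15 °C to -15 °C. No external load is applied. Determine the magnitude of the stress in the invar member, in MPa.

Both members must finish at the same length. With the larger α, the magnesium alloy tends to over-contract; the plates restrain it, putting the magnesium alloy in tension and the invar in compression. With no external load the two internal forces are equal and opposite, magnitude P.
Setting the final lengths equal and cancelling L: (α₁ − α₂)ΔT = P/(A₁E₁) + P/(A₂E₂).
|α₁ − α₂|·ΔT = 23.8×10⁻⁶ × 30 = 0.000714.
1/(A₁E₁) + 1/(A₂E₂) = 1/(2050×44×10³) + 1/(1575×140×10³) = 1.562×10⁻⁸ N⁻¹.
P = 0.000714 / 1.562×10⁻⁸ = 45710 N = 45.71 kN.
σ_{invar} = P/A₂ = 45710/1575 = 29.02 MPa, compressive.

σ ≈ 29 MPa (compressive)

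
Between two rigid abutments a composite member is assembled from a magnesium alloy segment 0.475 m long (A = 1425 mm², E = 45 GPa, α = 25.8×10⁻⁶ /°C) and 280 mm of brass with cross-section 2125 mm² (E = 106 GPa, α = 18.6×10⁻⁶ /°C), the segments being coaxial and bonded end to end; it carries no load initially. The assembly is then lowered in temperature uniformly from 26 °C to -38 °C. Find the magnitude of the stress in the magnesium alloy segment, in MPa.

σ ≈ 90.7 MPa (tensile)

Free thermal contraction of the whole bar: Σ αᵢΔT Lᵢ = 25.8×10⁻⁶×64×475 + 18.6×10⁻⁶×64×280 = 1.118 mm.
Since the ends are fixed, an axial force P builds up, equal in every segment, with P · Σ Lᵢ/(AᵢEᵢ) = δ_free.
Σ Lᵢ/(AᵢEᵢ) = 475/(1425×45×10³) + 280/(2125×106×10³) = 8.65×10⁻⁶ mm/N.
P = 1.118 / 8.65×10⁻⁶ = 129200 N = 129.2 kN, tensile.
σ_{magnesium alloy} = P / A = 129200 / 1425 = 90.67 MPa.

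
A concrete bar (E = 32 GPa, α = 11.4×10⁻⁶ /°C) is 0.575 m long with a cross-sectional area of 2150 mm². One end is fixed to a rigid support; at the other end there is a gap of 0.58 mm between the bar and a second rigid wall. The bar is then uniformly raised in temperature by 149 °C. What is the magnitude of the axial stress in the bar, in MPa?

Unrestrained expansion: δ_free = αΔT L = 11.4×10⁻⁶ × 149 × 575 = 0.9767 mm.
The gap closes (δ_free > 0.58 mm) and the wall then resists a further 0.9767 − 0.58 = 0.3967 mm of expansion.
So σ = E(δ_free − g)/L = 32×10³ × 0.3967/575 = 22.08 MPa.

σ ≈ 22.1 MPa (compressive)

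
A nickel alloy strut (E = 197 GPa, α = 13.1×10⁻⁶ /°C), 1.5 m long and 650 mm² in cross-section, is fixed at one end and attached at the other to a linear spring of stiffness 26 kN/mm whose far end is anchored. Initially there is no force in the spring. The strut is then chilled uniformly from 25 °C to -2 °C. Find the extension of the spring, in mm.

Free thermal contraction: δ_free = αΔT L = 13.1×10⁻⁶ × 27 × 1500 = 0.5305 mm.
Let P be the tensile force in the spring. The strut extends elastically by PL/(AE) and the spring stretches by P/k; together these equal δ_free.
So P = δ_free / [L/(AE) + 1/k] = 0.5305 / [ 1500/(650×197×10³) + 1/(26×10³) ].
P = 0.5305 / 5.018×10⁻⁵ = 10570 N.
Spring extension = P/k = 10570/(26×10³) = 0.4067 mm.

δ ≈ 0.407 mm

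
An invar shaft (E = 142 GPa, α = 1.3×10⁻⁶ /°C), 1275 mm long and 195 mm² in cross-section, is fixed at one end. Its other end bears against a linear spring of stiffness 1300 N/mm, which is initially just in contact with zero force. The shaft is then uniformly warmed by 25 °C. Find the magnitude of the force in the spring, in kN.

The unrestrained thermal change is αΔT L = 1.3×10⁻⁶ × 25 × 1275 = 0.04144 mm.
With a force P in the spring, the elastic change of the shaft is PL/(AE) and that of the spring is P/k; compatibility requires their sum to equal δ_free.
So P = δ_free / [L/(AE) + 1/k] = 0.04144 / [ 1275/(195×142×10³) + 1/(1300) ].
P = 0.04144 / 0.0008153 = 50.83 N.

P ≈ 0.0508 kN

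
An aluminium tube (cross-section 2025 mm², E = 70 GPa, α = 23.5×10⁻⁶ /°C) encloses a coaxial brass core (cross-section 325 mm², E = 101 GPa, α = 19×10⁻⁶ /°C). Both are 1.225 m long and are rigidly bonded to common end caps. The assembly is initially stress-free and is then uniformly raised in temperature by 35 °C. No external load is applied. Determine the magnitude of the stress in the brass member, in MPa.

The aluminium has the larger α, so on heating it would change length more than the brass if both were free. The rigid plates force a common final length, so the aluminium is put into compression and the brass into tension, with equal and opposite forces P (no external load).
Equating the net (thermal + elastic) strains gives |α₁ − α₂|·ΔT = P·[1/(A₁E₁) + 1/(A₂E₂)].
|α₁ − α₂|·ΔT = 4.5×10⁻⁶ × 35 = 0.0001575.
1/(A₁E₁) + 1/(A₂E₂) = 1/(2025×70×10³) + 1/(325×101×10³) = 3.752×10⁻⁸ N⁻¹.
P = 0.0001575 / 3.752×10⁻⁸ = 4198 N = 4.198 kN.
σ_{brass} = P/A₂ = 4198/325 = 12.92 MPa, tensile.

σ ≈ 12.9 MPa (tensile)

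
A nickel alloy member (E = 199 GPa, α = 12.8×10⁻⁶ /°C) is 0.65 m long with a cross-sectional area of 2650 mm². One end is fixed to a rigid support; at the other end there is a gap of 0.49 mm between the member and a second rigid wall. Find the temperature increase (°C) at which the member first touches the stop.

ΔT ≈ 58.9 °C

The gap closes when αΔT L = 0.49 mm, since the member is still unstressed at that instant.
ΔT = 0.49 / (12.8×10⁻⁶ × 650) = 58.89 °C.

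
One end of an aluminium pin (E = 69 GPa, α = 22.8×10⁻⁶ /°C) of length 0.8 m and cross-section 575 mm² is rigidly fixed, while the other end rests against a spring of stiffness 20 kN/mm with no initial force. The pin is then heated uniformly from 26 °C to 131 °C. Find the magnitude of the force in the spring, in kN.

The unrestrained thermal change is αΔT L = 22.8×10⁻⁶ × 105 × 800 = 1.915 mm.
Let P be the compressive force at the spring. The pin shortens elastically by PL/(AE) and the spring compresses by P/k; together these equal δ_free.
P [ L/(AE) + 1/k ] = δ_free → P [ 800/(575×69×10³) + 1/(20×10³) ] = 1.915.
P = 1.915 / 7.016×10⁻⁵ = 27300 N.

P ≈ 27.3 kN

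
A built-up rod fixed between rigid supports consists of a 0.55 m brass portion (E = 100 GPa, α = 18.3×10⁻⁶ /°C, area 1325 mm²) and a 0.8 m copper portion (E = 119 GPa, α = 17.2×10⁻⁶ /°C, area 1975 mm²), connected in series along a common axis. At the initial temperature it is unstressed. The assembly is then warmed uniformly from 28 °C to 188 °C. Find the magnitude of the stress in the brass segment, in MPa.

Free thermal expansion of the whole bar: Σ αᵢΔT Lᵢ = 18.3×10⁻⁶×160×550 + 17.2×10⁻⁶×160×800 = 3.812 mm.
Since the ends are fixed, an axial force P builds up, equal in every segment, with P · Σ Lᵢ/(AᵢEᵢ) = δ_free.
The series flexibility is Σ Lᵢ/(AᵢEᵢ) = 550/(1325×100×10³) + 800/(1975×119×10³) = 7.555×10⁻⁶ mm/N.
So P = 3.812 / 7.555×10⁻⁶ = 504.6 kN, compressive.
σ_{brass} = P / A = 504600 / 1325 = 380.8 MPa.

σ ≈ 381 MPa (compressive)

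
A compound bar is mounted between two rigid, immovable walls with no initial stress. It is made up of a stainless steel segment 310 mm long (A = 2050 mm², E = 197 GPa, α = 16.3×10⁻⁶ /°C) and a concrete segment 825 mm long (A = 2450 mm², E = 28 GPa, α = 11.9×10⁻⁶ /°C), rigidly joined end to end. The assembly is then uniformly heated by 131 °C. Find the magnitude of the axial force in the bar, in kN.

P ≈ 152 kN (compressive)

Free thermal expansion of the whole bar: Σ αᵢΔT Lᵢ = 16.3×10⁻⁶×131×310 + 11.9×10⁻⁶×131×825 = 1.948 mm.
Since the ends are fixed, an axial force P builds up, equal in every segment, with P · Σ Lᵢ/(AᵢEᵢ) = δ_free.
Σ Lᵢ/(AᵢEᵢ) = 310/(2050×197×10³) + 825/(2450×28×10³) = 1.279×10⁻⁵ mm/N.
P = 1.948 / 1.279×10⁻⁵ = 152300 N = 152.3 kN, compressive.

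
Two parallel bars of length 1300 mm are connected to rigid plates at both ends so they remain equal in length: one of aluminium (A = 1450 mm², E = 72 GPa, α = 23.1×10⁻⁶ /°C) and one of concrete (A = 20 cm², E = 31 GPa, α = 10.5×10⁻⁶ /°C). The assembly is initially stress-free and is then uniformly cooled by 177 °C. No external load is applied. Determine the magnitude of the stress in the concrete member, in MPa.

σ ≈ 43.4 MPa (compressive)

Equilibrium of a rigid end plate with no external load gives equal and opposite internal forces ±P in the two members. Since α_{aluminium} > α_{concrete}, cooling drives the aluminium into tension and the concrete into compression.
Equating the net (thermal + elastic) strains gives |α₁ − α₂|·ΔT = P·[1/(A₁E₁) + 1/(A₂E₂)].
|α₁ − α₂|·ΔT = 12.6×10⁻⁶ × 177 = 0.00223.
1/(A₁E₁) + 1/(A₂E₂) = 1/(1450×72×10³) + 1/(2000×31×10³) = 2.571×10⁻⁸ N⁻¹.
So P = 0.00223 / 2.571×10⁻⁸ = 86.75 kN.
σ_{concrete} = P/A₂ = 86750/2000 = 43.38 MPa, compressive.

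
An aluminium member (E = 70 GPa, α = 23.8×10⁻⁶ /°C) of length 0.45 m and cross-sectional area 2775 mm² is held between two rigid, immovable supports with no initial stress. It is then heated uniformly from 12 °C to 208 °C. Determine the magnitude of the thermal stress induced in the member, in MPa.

With length fixed, the mechanical strain must cancel the thermal strain αΔT = 23.8×10⁻⁶ × 196 = 4664.8×10⁻⁶.
Hence σ = E·αΔT = 70×10³ × 4664.8×10⁻⁶ = 326.5 MPa, compressive.

σ ≈ 327 MPa (compressive)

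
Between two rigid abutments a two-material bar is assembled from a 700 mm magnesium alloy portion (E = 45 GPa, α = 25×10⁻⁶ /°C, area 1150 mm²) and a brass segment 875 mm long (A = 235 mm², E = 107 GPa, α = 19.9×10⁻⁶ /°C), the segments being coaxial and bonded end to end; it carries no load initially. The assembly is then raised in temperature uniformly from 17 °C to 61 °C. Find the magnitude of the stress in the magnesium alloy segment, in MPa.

σ ≈ 27.6 MPa (compressive)

If the supports were absent, the total length change would be Σ αᵢΔT Lᵢ = 25×10⁻⁶×44×700 + 19.9×10⁻⁶×44×875 = 1.536 mm.
The rigid supports impose zero overall length change; the single axial force P common to all segments must satisfy P Σ Lᵢ/(AᵢEᵢ) = δ_free.
Σ Lᵢ/(AᵢEᵢ) = 700/(1150×45×10³) + 875/(235×107×10³) = 4.832×10⁻⁵ mm/N.
P = 1.536 / 4.832×10⁻⁵ = 31790 N = 31.79 kN, compressive.
σ_{magnesium alloy} = P / A = 31790 / 1150 = 27.64 MPa.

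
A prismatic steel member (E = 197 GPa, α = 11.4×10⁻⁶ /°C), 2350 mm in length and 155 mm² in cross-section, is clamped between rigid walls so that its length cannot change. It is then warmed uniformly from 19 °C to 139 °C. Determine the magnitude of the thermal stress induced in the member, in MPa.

σ ≈ 269 MPa (compressive)

Because both ends are immovable the net strain is zero, and the suppressed thermal strain is αΔT = 11.4×10⁻⁶ × 120 = 1368×10⁻⁶.
σ = EαΔT = 197×10³ × 11.4×10⁻⁶ × 120 = 269.5 MPa (compressive; the member is trying to expand).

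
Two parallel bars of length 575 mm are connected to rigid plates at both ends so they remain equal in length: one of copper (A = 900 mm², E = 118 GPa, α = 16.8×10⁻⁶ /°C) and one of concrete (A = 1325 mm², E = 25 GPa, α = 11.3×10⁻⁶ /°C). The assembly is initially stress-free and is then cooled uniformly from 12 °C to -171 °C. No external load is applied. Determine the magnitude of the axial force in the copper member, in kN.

P ≈ 25.4 kN (tensile in the copper)

Both members must finish at the same length. With the larger α, the copper tends to over-contract; the plates restrain it, putting the copper in tension and the concrete in compression. With no external load the two internal forces are equal and opposite, magnitude P.
Compatibility of the two members (thermal + elastic change equal): (α₁ − α₂)ΔT = P·[1/(A₁E₁) + 1/(A₂E₂)].
|α₁ − α₂|·ΔT = 5.5×10⁻⁶ × 183 = 0.001007.
1/(A₁E₁) + 1/(A₂E₂) = 1/(900×118×10³) + 1/(1325×25×10³) = 3.96×10⁻⁸ N⁻¹.
So P = 0.001007 / 3.96×10⁻⁸ = 25.41 kN.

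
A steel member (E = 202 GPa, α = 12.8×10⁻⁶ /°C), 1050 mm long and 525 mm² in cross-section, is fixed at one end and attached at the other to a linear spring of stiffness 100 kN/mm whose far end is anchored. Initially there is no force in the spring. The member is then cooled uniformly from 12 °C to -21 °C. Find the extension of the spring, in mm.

δ ≈ 0.223 mm

The unrestrained thermal change is αΔT L = 12.8×10⁻⁶ × 33 × 1050 = 0.4435 mm.
With a force P in the spring, the elastic change of the member is PL/(AE) and that of the spring is P/k; compatibility requires their sum to equal δ_free.
So P = δ_free / [L/(AE) + 1/k] = 0.4435 / [ 1050/(525×202×10³) + 1/(100×10³) ].
P = 0.4435 / 1.99×10⁻⁵ = 22290 N.
Spring extension = P/k = 22290/(100×10³) = 0.2229 mm.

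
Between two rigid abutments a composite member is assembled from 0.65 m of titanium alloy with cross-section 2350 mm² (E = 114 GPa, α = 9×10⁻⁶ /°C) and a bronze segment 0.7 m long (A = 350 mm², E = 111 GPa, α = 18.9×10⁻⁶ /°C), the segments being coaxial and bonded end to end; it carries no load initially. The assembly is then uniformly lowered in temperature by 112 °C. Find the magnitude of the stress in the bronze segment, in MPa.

σ ≈ 299 MPa (tensile)

With the walls removed the bar would change length by δ_free = Σ αᵢΔT Lᵢ = 9×10⁻⁶×112×650 + 18.9×10⁻⁶×112×700 = 2.137 mm.
The walls prevent any net length change, so an axial force P (same in every segment) develops. Compatibility: P · Σ Lᵢ/(AᵢEᵢ) = δ_free.
The series flexibility is Σ Lᵢ/(AᵢEᵢ) = 650/(2350×114×10³) + 700/(350×111×10³) = 2.044×10⁻⁵ mm/N.
Hence P = δ_free / Σ(L/AE) = 2.137/2.044×10⁻⁵ = 104.5 kN (tensile).
σ_{bronze} = P / A = 104500 / 350 = 298.6 MPa.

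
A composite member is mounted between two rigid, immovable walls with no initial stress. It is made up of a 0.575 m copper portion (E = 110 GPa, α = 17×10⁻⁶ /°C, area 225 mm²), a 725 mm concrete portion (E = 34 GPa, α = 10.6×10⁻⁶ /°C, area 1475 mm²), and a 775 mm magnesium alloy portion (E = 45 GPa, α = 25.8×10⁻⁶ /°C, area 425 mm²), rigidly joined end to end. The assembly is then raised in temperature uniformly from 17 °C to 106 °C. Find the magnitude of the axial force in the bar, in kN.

Free thermal expansion of the whole bar: Σ αᵢΔT Lᵢ = 17×10⁻⁶×89×575 + 10.6×10⁻⁶×89×725 + 25.8×10⁻⁶×89×775 = 3.333 mm.
The rigid supports impose zero overall length change; the single axial force P common to all segments must satisfy P Σ Lᵢ/(AᵢEᵢ) = δ_free.
Σ Lᵢ/(AᵢEᵢ) = 575/(225×110×10³) + 725/(1475×34×10³) + 775/(425×45×10³) = 7.821×10⁻⁵ mm/N.
P = 3.333 / 7.821×10⁻⁵ = 42620 N = 42.62 kN, compressive.

P ≈ 42.6 kN (compressive)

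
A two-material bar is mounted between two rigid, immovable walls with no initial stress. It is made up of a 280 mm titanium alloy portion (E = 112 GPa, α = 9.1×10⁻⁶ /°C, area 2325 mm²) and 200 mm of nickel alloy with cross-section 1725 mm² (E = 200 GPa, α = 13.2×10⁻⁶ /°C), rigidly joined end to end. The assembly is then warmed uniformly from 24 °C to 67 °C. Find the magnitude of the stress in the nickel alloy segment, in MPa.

With the walls removed the bar would change length by δ_free = Σ αᵢΔT Lᵢ = 9.1×10⁻⁶×43×280 + 13.2×10⁻⁶×43×200 = 0.2231 mm.
Since the ends are fixed, an axial force P builds up, equal in every segment, with P · Σ Lᵢ/(AᵢEᵢ) = δ_free.
The series flexibility is Σ Lᵢ/(AᵢEᵢ) = 280/(2325×112×10³) + 200/(1725×200×10³) = 1.655×10⁻⁶ mm/N.
Hence P = δ_free / Σ(L/AE) = 0.2231/1.655×10⁻⁶ = 134.8 kN (compressive).
σ_{nickel alloy} = P / A = 134800 / 1725 = 78.14 MPa.

σ ≈ 78.1 MPa (compressive)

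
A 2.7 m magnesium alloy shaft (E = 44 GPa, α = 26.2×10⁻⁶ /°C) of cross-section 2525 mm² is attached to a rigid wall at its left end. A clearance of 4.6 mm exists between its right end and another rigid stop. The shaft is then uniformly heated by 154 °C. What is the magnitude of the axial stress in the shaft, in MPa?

Free thermal elongation = αΔT L = 26.2×10⁻⁶ × 154 × 2700 = 10.89 mm.
This exceeds the 4.6 mm gap, so the wall pushes back. The portion of expansion that must be recovered elastically is δ_free − gap = 10.89 − 4.6 = 6.294 mm.
So σ = E(δ_free − g)/L = 44×10³ × 6.294/2700 = 102.6 MPa.

σ ≈ 103 MPa (compressive)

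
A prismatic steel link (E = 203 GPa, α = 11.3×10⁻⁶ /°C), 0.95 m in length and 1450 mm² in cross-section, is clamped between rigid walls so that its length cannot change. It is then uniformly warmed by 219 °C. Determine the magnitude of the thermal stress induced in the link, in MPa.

σ ≈ 502 MPa (compressive)

With length fixed, the mechanical strain must cancel the thermal strain αΔT = 11.3×10⁻⁶ × 219 = 2474.7×10⁻⁶.
The stress required to suppress this strain is σ = Eε = 203×10³ × 2474.7×10⁻⁶ = 502.4 MPa, compressive since the link is trying to expand.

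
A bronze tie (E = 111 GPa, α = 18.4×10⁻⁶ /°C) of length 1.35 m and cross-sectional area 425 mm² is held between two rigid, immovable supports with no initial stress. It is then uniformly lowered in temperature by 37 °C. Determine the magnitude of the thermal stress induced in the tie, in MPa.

σ ≈ 75.6 MPa (tensile)

Because both ends are immovable the net strain is zero, and the suppressed thermal strain is αΔT = 18.4×10⁻⁶ × 37 = 680.8×10⁻⁶.
σ = EαΔT = 111×10³ × 18.4×10⁻⁶ × 37 = 75.57 MPa (tensile; the tie is trying to contract).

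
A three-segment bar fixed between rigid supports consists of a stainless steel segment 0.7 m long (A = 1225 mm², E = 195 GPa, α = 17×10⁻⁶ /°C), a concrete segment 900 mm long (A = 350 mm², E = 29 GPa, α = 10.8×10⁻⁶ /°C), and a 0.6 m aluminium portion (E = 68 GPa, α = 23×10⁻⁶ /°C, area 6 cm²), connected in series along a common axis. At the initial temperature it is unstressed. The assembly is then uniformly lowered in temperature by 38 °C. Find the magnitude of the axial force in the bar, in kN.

P ≈ 12.7 kN (tensile)

Free thermal contraction of the whole bar: Σ αᵢΔT Lᵢ = 17×10⁻⁶×38×700 + 10.8×10⁻⁶×38×900 + 23×10⁻⁶×38×600 = 1.346 mm.
The walls prevent any net length change, so an axial force P (same in every segment) develops. Compatibility: P · Σ Lᵢ/(AᵢEᵢ) = δ_free.
Σ Lᵢ/(AᵢEᵢ) = 700/(1225×195×10³) + 900/(350×29×10³) + 600/(600×68×10³) = 0.0001063 mm/N.
P = 1.346 / 0.0001063 = 12660 N = 12.66 kN, tensile.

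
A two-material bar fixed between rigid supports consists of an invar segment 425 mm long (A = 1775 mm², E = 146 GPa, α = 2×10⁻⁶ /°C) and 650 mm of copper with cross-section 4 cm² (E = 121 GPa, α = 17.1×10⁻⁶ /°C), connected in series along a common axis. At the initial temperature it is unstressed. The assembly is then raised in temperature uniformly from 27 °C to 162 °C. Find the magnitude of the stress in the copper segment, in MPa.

σ ≈ 268 MPa (compressive)

With the walls removed the bar would change length by δ_free = Σ αᵢΔT Lᵢ = 2×10⁻⁶×135×425 + 17.1×10⁻⁶×135×650 = 1.615 mm.
Since the ends are fixed, an axial force P builds up, equal in every segment, with P · Σ Lᵢ/(AᵢEᵢ) = δ_free.
Σ Lᵢ/(AᵢEᵢ) = 425/(1775×146×10³) + 650/(400×121×10³) = 1.507×10⁻⁵ mm/N.
P = 1.615 / 1.507×10⁻⁵ = 107200 N = 107.2 kN, compressive.
σ_{copper} = P / A = 107200 / 400 = 268 MPa.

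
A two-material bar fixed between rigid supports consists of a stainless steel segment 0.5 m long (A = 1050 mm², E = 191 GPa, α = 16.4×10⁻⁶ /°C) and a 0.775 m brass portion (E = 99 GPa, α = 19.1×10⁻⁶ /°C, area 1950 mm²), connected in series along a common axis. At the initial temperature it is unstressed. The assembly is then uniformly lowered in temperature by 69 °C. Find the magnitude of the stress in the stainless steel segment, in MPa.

If the supports were absent, the total length change would be Σ αᵢΔT Lᵢ = 16.4×10⁻⁶×69×500 + 19.1×10⁻⁶×69×775 = 1.587 mm.
The rigid supports impose zero overall length change; the single axial force P common to all segments must satisfy P Σ Lᵢ/(AᵢEᵢ) = δ_free.
The series flexibility is Σ Lᵢ/(AᵢEᵢ) = 500/(1050×191×10³) + 775/(1950×99×10³) = 6.508×10⁻⁶ mm/N.
Hence P = δ_free / Σ(L/AE) = 1.587/6.508×10⁻⁶ = 243.9 kN (tensile).
σ_{stainless steel} = P / A = 243900 / 1050 = 232.3 MPa.

σ ≈ 232 MPa (tensile)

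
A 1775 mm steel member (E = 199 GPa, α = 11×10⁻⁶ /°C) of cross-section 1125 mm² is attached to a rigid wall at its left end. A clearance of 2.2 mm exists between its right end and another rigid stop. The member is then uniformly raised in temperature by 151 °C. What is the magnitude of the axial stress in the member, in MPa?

σ ≈ 83.9 MPa (compressive)

If the wall were absent the member would grow by αΔT L = 11×10⁻⁶ × 151 × 1775 = 2.948 mm.
The gap closes (δ_free > 2.2 mm) and the wall then resists a further 2.948 − 2.2 = 0.7483 mm of expansion.
So σ = E(δ_free − g)/L = 199×10³ × 0.7483/1775 = 83.89 MPa.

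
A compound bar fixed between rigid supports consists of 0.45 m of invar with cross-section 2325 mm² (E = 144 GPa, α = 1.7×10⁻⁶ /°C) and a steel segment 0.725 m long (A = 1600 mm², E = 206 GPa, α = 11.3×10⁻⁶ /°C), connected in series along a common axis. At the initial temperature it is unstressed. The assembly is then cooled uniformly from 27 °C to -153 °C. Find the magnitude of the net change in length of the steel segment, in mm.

|ΔL| ≈ 0.474 mm

If the supports were absent, the total length change would be Σ αᵢΔT Lᵢ = 1.7×10⁻⁶×180×450 + 11.3×10⁻⁶×180×725 = 1.612 mm.
The rigid supports impose zero overall length change; the single axial force P common to all segments must satisfy P Σ Lᵢ/(AᵢEᵢ) = δ_free.
Σ Lᵢ/(AᵢEᵢ) = 450/(2325×144×10³) + 725/(1600×206×10³) = 3.544×10⁻⁶ mm/N.
Hence P = δ_free / Σ(L/AE) = 1.612/3.544×10⁻⁶ = 455 kN (tensile).
For the steel segment, free thermal change = 11.3×10⁻⁶×180×725 = 1.475 mm and elastic change from P = 455000×725/(1600×206×10³) = 1.001 mm; these oppose, so the net change is 0.474 mm (segment shortens).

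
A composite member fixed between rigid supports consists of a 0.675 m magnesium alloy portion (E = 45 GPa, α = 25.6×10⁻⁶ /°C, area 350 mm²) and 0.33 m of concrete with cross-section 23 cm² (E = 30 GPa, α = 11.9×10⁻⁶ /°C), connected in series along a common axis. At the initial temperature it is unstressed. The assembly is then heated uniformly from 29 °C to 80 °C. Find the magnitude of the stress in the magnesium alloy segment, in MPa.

Free thermal expansion of the whole bar: Σ αᵢΔT Lᵢ = 25.6×10⁻⁶×51×675 + 11.9×10⁻⁶×51×330 = 1.082 mm.
The rigid supports impose zero overall length change; the single axial force P common to all segments must satisfy P Σ Lᵢ/(AᵢEᵢ) = δ_free.
The series flexibility is Σ Lᵢ/(AᵢEᵢ) = 675/(350×45×10³) + 330/(2300×30×10³) = 4.764×10⁻⁵ mm/N.
P = 1.082 / 4.764×10⁻⁵ = 22700 N = 22.7 kN, compressive.
σ_{magnesium alloy} = P / A = 22700 / 350 = 64.87 MPa.

σ ≈ 64.9 MPa (compressive)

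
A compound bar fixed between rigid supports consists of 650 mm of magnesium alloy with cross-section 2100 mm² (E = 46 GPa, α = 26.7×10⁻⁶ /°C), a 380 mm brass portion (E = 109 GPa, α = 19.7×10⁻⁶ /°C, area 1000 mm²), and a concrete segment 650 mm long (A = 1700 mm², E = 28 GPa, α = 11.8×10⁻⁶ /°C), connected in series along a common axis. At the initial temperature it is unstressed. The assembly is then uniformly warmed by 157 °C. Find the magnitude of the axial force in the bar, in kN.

P ≈ 214 kN (compressive)

Free thermal expansion of the whole bar: Σ αᵢΔT Lᵢ = 26.7×10⁻⁶×157×650 + 19.7×10⁻⁶×157×380 + 11.8×10⁻⁶×157×650 = 5.104 mm.
The walls prevent any net length change, so an axial force P (same in every segment) develops. Compatibility: P · Σ Lᵢ/(AᵢEᵢ) = δ_free.
The series flexibility is Σ Lᵢ/(AᵢEᵢ) = 650/(2100×46×10³) + 380/(1000×109×10³) + 650/(1700×28×10³) = 2.387×10⁻⁵ mm/N.
P = 5.104 / 2.387×10⁻⁵ = 213800 N = 213.8 kN, compressive.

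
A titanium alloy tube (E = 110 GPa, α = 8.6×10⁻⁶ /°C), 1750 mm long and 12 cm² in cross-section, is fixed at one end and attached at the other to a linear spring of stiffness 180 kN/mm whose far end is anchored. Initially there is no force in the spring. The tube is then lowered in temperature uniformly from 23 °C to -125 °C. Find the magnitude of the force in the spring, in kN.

Free thermal contraction: δ_free = αΔT L = 8.6×10⁻⁶ × 148 × 1750 = 2.227 mm.
Let P be the tensile force in the spring. The tube extends elastically by PL/(AE) and the spring stretches by P/k; together these equal δ_free.
So P = δ_free / [L/(AE) + 1/k] = 2.227 / [ 1750/(1200×110×10³) + 1/(180×10³) ].
P = 2.227 / 1.881×10⁻⁵ = 118400 N.

P ≈ 118 kN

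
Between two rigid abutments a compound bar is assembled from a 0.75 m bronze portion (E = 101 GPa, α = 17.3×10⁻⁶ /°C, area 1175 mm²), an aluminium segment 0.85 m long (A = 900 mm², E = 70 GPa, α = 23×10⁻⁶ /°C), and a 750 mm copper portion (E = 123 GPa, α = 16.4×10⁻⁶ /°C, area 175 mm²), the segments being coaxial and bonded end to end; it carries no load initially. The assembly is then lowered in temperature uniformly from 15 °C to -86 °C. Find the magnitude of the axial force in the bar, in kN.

P ≈ 82.8 kN (tensile)

Free thermal contraction of the whole bar: Σ αᵢΔT Lᵢ = 17.3×10⁻⁶×101×750 + 23×10⁻⁶×101×850 + 16.4×10⁻⁶×101×750 = 4.527 mm.
The walls prevent any net length change, so an axial force P (same in every segment) develops. Compatibility: P · Σ Lᵢ/(AᵢEᵢ) = δ_free.
Σ Lᵢ/(AᵢEᵢ) = 750/(1175×101×10³) + 850/(900×70×10³) + 750/(175×123×10³) = 5.466×10⁻⁵ mm/N.
P = 4.527 / 5.466×10⁻⁵ = 82830 N = 82.83 kN, tensile.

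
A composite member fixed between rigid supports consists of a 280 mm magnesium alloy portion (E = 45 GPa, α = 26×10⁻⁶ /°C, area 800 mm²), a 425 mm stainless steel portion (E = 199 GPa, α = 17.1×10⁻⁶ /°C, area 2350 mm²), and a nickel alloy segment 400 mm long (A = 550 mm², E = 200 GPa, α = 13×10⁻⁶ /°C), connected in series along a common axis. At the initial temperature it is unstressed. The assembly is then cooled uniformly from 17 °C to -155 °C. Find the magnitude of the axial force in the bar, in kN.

With the walls removed the bar would change length by δ_free = Σ αᵢΔT Lᵢ = 26×10⁻⁶×172×280 + 17.1×10⁻⁶×172×425 + 13×10⁻⁶×172×400 = 3.397 mm.
The walls prevent any net length change, so an axial force P (same in every segment) develops. Compatibility: P · Σ Lᵢ/(AᵢEᵢ) = δ_free.
Σ Lᵢ/(AᵢEᵢ) = 280/(800×45×10³) + 425/(2350×199×10³) + 400/(550×200×10³) = 1.232×10⁻⁵ mm/N.
Hence P = δ_free / Σ(L/AE) = 3.397/1.232×10⁻⁵ = 275.6 kN (tensile).

P ≈ 276 kN (tensile)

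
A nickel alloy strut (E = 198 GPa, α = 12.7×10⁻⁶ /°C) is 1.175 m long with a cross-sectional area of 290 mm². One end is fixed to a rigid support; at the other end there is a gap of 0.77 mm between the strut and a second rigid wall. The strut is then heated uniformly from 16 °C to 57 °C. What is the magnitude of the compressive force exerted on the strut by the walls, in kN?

P ≈ 0 kN

If the wall were absent the strut would grow by αΔT L = 12.7×10⁻⁶ × 41 × 1175 = 0.6118 mm.
This is smaller than the 0.77 mm clearance, so the strut expands freely without reaching the stop — the stress is zero.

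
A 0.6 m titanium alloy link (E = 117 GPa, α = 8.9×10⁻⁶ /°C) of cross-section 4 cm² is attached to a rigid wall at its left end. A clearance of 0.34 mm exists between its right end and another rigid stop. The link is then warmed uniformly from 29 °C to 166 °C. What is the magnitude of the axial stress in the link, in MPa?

σ ≈ 76.4 MPa (compressive)

If the wall were absent the link would grow by αΔT L = 8.9×10⁻⁶ × 137 × 600 = 0.7316 mm.
The gap closes (δ_free > 0.34 mm) and the wall then resists a further 0.7316 − 0.34 = 0.3916 mm of expansion.
So σ = E(δ_free − g)/L = 117×10³ × 0.3916/600 = 76.36 MPa.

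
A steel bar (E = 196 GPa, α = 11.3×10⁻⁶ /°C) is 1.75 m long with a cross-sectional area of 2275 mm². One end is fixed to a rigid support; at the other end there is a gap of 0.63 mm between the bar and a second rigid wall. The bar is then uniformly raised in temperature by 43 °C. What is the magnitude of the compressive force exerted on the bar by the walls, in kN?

P ≈ 56.1 kN

Unrestrained expansion: δ_free = αΔT L = 11.3×10⁻⁶ × 43 × 1750 = 0.8503 mm.
After closing the 0.63 mm clearance, 0.8503 − 0.63 = 0.2203 mm of expansion remains to be suppressed by the wall.
Compatibility: PL/(AE) = 0.2203 mm, so σ = P/A = E × (0.2203/1750) = 24.68 MPa.
P = σA = 24.68 × 2275 = 56.14 kN.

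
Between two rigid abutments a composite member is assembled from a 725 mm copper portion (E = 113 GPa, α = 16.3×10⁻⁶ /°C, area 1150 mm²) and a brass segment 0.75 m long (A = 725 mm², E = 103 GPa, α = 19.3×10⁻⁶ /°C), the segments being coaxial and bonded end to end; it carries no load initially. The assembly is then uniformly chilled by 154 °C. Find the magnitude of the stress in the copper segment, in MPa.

Free thermal contraction of the whole bar: Σ αᵢΔT Lᵢ = 16.3×10⁻⁶×154×725 + 19.3×10⁻⁶×154×750 = 4.049 mm.
The walls prevent any net length change, so an axial force P (same in every segment) develops. Compatibility: P · Σ Lᵢ/(AᵢEᵢ) = δ_free.
Σ Lᵢ/(AᵢEᵢ) = 725/(1150×113×10³) + 750/(725×103×10³) = 1.562×10⁻⁵ mm/N.
So P = 4.049 / 1.562×10⁻⁵ = 259.2 kN, tensile.
σ_{copper} = P / A = 259200 / 1150 = 225.4 MPa.

σ ≈ 225 MPa (tensile)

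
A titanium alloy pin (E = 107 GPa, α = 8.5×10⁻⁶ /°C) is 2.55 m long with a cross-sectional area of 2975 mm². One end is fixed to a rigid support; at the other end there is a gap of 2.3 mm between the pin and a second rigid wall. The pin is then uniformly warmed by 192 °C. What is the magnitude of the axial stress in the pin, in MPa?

Free thermal elongation = αΔT L = 8.5×10⁻⁶ × 192 × 2550 = 4.162 mm.
The gap closes (δ_free > 2.3 mm) and the wall then resists a further 4.162 − 2.3 = 1.862 mm of expansion.
That suppressed elongation corresponds to σ = E·Δ/L = 107×10³ × 1.862/2550 = 78.11 MPa.

σ ≈ 78.1 MPa (compressive)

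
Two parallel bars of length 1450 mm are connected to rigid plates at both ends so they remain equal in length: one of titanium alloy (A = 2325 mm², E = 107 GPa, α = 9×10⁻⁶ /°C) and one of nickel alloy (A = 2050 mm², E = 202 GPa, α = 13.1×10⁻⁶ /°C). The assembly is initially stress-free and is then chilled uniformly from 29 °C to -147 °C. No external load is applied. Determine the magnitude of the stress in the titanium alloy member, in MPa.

Both members must finish at the same length. With the larger α, the nickel alloy tends to over-contract; the plates restrain it, putting the nickel alloy in tension and the titanium alloy in compression. With no external load the two internal forces are equal and opposite, magnitude P.
Setting the final lengths equal and cancelling L: (α₁ − α₂)ΔT = P/(A₁E₁) + P/(A₂E₂).
|α₁ − α₂|·ΔT = 4.1×10⁻⁶ × 176 = 0.0007216.
1/(A₁E₁) + 1/(A₂E₂) = 1/(2325×107×10³) + 1/(2050×202×10³) = 6.435×10⁻⁹ N⁻¹.
P = 0.0007216 / 6.435×10⁻⁹ = 112100 N = 112.1 kN.
σ_{titanium alloy} = P/A₁ = 112100/2325 = 48.23 MPa, compressive.

σ ≈ 48.2 MPa (compressive)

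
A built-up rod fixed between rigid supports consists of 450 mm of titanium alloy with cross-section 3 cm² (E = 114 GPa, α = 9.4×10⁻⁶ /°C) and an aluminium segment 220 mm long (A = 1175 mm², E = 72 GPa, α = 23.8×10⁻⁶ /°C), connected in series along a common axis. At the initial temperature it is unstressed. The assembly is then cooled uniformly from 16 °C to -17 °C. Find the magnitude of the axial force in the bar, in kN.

P ≈ 19.8 kN (tensile)

If the supports were absent, the total length change would be Σ αᵢΔT Lᵢ = 9.4×10⁻⁶×33×450 + 23.8×10⁻⁶×33×220 = 0.3124 mm.
The rigid supports impose zero overall length change; the single axial force P common to all segments must satisfy P Σ Lᵢ/(AᵢEᵢ) = δ_free.
The series flexibility is Σ Lᵢ/(AᵢEᵢ) = 450/(300×114×10³) + 220/(1175×72×10³) = 1.576×10⁻⁵ mm/N.
P = 0.3124 / 1.576×10⁻⁵ = 19820 N = 19.82 kN, tensile.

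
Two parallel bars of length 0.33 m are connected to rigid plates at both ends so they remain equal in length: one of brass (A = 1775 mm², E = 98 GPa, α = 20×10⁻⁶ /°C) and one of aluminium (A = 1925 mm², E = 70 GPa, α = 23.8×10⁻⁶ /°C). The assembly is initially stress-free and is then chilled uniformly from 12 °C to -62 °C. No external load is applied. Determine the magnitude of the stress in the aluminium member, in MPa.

Both members must finish at the same length. With the larger α, the aluminium tends to over-contract; the plates restrain it, putting the aluminium in tension and the brass in compression. With no external load the two internal forces are equal and opposite, magnitude P.
Compatibility of the two members (thermal + elastic change equal): (α₁ − α₂)ΔT = P·[1/(A₁E₁) + 1/(A₂E₂)].
|α₁ − α₂|·ΔT = 3.8×10⁻⁶ × 74 = 0.0002812.
1/(A₁E₁) + 1/(A₂E₂) = 1/(1775×98×10³) + 1/(1925×70×10³) = 1.317×10⁻⁸ N⁻¹.
So P = 0.0002812 / 1.317×10⁻⁸ = 21.35 kN.
σ_{aluminium} = P/A₂ = 21350/1925 = 11.09 MPa, tensile.

σ ≈ 11.1 MPa (tensile)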